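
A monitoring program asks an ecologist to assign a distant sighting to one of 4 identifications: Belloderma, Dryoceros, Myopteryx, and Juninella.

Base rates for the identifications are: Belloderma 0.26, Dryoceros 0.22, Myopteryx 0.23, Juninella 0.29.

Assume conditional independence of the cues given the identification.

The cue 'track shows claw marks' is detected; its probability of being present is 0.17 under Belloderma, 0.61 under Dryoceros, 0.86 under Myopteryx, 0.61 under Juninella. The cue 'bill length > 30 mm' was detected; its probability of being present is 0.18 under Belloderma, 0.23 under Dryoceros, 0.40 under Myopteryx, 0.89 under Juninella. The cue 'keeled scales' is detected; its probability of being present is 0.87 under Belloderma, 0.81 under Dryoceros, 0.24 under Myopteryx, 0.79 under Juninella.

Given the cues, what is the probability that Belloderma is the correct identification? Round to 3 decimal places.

0.039

Multiply each prior by the joint likelihood of the cue pattern:
  Belloderma: 0.26 × 0.17 × 0.18 × 0.87 = 0.0069217
  Dryoceros: 0.22 × 0.61 × 0.23 × 0.81 = 0.025001
  Myopteryx: 0.23 × 0.86 × 0.40 × 0.24 = 0.018989
  Juninella: 0.29 × 0.61 × 0.89 × 0.79 = 0.12438
The unnormalized weights sum to 0.17529.
P(Belloderma | evidence) = 0.0069217 / 0.17529 ≈ 0.039.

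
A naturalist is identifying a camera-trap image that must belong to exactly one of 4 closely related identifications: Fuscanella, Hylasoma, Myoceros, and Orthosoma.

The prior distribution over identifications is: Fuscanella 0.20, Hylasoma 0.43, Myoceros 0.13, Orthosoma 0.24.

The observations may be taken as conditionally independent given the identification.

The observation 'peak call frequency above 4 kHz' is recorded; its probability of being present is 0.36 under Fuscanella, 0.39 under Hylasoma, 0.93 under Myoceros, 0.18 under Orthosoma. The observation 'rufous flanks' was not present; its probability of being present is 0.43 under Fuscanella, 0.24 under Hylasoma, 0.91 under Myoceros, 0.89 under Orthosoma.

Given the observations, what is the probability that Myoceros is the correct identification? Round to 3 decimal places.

0.059

Multiply each prior by the joint likelihood of the evidence pattern (using 1 − P(present | H) for each absent observation):
  Fuscanella: 0.20 × 0.36 × (1 − 0.43) = 0.04104
  Hylasoma: 0.43 × 0.39 × (1 − 0.24) = 0.12745
  Myoceros: 0.13 × 0.93 × (1 − 0.91) = 0.010881
  Orthosoma: 0.24 × 0.18 × (1 − 0.89) = 0.004752
The unnormalized weights sum to 0.18413.
P(Myoceros | evidence) = 0.010881 / 0.18413 ≈ 0.059.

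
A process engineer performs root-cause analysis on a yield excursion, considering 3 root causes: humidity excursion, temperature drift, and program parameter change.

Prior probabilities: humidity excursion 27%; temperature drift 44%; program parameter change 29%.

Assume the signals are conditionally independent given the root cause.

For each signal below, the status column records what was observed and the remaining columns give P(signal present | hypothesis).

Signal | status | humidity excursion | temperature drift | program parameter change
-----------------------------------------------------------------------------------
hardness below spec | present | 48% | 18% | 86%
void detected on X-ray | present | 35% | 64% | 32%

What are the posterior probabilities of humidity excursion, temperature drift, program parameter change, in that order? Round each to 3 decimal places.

For each hypothesis, the unnormalized posterior weight is prior × product of the signal likelihoods:
  humidity excursion: 0.27 × 0.48 × 0.35 = 0.04536
  temperature drift: 0.44 × 0.18 × 0.64 = 0.050688
  program parameter change: 0.29 × 0.86 × 0.32 = 0.079808
The unnormalized weights sum to 0.17586.
P(humidity excursion | evidence) = 0.04536 / 0.17586 ≈ 0.258
P(temperature drift | evidence) = 0.050688 / 0.17586 ≈ 0.288
P(program parameter change | evidence) = 0.079808 / 0.17586 ≈ 0.454

0.258, 0.288, 0.454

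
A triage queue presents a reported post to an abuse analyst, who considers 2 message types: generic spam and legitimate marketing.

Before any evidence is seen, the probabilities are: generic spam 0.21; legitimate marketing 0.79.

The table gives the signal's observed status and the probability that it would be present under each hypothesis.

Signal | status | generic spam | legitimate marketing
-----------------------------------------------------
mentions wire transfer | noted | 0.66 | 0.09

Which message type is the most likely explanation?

For each hypothesis, the unnormalized posterior weight is prior × likelihood:
  generic spam: 0.21 × 0.66 = 0.1386
  legitimate marketing: 0.79 × 0.09 = 0.0711
The unnormalized weights sum to 0.2097.
P(generic spam | evidence) ≈ 0.1386 / 0.2097 ≈ 0.661
P(legitimate marketing | evidence) ≈ 0.0711 / 0.2097 ≈ 0.339
The largest is 0.661, so generic spam is most probable.

generic spam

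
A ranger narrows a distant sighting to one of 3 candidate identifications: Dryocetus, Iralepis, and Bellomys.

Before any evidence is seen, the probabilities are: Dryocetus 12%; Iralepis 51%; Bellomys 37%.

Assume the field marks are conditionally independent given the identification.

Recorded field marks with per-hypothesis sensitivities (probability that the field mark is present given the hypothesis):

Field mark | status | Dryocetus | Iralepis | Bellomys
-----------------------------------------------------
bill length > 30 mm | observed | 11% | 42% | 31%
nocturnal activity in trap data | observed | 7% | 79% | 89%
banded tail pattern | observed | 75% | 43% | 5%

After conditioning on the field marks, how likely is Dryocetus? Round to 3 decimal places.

0.009

Multiply each prior by the joint likelihood of the field mark pattern:
  Dryocetus: 0.12 × 0.11 × 0.07 × 0.75 = 0.000693
  Iralepis: 0.51 × 0.42 × 0.79 × 0.43 = 0.072764
  Bellomys: 0.37 × 0.31 × 0.89 × 0.05 = 0.0051042
Marginal likelihood of the evidence = 0.078561.
P(Dryocetus | evidence) = 0.000693 / 0.078561 ≈ 0.009.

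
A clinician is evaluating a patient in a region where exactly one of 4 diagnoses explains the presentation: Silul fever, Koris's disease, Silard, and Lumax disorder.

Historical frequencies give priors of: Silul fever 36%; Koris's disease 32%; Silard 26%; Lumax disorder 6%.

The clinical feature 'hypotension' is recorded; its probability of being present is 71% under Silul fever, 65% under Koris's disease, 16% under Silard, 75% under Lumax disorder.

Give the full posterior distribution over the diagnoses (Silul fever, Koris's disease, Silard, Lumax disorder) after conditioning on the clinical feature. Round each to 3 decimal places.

For each hypothesis, the unnormalized posterior weight is prior × likelihood:
  Silul fever: 0.36 × 0.71 = 0.2556
  Koris's disease: 0.32 × 0.65 = 0.208
  Silard: 0.26 × 0.16 = 0.0416
  Lumax disorder: 0.06 × 0.75 = 0.045
Normalizing constant Z = 0.2556 + 0.208 + 0.0416 + 0.045 = 0.5502.
P(Silul fever | evidence) = 0.2556 / 0.5502 ≈ 0.465
P(Koris's disease | evidence) = 0.208 / 0.5502 ≈ 0.378
P(Silard | evidence) = 0.0416 / 0.5502 ≈ 0.076
P(Lumax disorder | evidence) = 0.045 / 0.5502 ≈ 0.082

0.465, 0.378, 0.076, 0.082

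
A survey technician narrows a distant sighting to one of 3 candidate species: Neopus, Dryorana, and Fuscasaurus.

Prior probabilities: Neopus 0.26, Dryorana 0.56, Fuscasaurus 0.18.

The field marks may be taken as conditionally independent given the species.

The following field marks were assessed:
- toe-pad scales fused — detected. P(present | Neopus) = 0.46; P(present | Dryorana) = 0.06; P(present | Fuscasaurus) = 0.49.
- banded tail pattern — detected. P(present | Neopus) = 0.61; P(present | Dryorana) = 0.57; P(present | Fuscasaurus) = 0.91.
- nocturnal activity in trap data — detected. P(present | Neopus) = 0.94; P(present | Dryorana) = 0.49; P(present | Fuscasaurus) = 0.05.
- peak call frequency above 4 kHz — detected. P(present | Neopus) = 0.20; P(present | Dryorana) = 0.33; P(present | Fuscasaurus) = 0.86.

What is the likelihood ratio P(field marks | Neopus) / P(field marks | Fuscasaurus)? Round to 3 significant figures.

2.75

The Bayes factor is the ratio of the joint likelihoods of the field mark pattern under the two hypotheses.
  Neopus: 0.46 × 0.61 × 0.94 × 0.20 = 0.052753
  Fuscasaurus: 0.49 × 0.91 × 0.05 × 0.86 = 0.019174
Bayes factor = 0.052753 / 0.019174 ≈ 2.75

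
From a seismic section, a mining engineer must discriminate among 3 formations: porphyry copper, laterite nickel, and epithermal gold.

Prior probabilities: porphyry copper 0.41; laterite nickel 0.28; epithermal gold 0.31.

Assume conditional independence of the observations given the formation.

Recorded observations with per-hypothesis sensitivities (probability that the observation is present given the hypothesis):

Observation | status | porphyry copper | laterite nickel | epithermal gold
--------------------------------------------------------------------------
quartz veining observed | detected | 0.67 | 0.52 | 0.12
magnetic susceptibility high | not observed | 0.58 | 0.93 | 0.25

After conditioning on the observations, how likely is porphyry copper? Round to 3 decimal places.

0.752

For each hypothesis, the unnormalized posterior weight is prior × product of the observation likelihoods (using 1 − P(present | H) for each absent observation):
  porphyry copper: 0.41 × 0.67 × (1 − 0.58) = 0.11537
  laterite nickel: 0.28 × 0.52 × (1 − 0.93) = 0.010192
  epithermal gold: 0.31 × 0.12 × (1 − 0.25) = 0.0279
Normalizing constant Z = 0.11537 + 0.010192 + 0.0279 = 0.15347.
P(porphyry copper | evidence) = 0.11537 / 0.15347 ≈ 0.752.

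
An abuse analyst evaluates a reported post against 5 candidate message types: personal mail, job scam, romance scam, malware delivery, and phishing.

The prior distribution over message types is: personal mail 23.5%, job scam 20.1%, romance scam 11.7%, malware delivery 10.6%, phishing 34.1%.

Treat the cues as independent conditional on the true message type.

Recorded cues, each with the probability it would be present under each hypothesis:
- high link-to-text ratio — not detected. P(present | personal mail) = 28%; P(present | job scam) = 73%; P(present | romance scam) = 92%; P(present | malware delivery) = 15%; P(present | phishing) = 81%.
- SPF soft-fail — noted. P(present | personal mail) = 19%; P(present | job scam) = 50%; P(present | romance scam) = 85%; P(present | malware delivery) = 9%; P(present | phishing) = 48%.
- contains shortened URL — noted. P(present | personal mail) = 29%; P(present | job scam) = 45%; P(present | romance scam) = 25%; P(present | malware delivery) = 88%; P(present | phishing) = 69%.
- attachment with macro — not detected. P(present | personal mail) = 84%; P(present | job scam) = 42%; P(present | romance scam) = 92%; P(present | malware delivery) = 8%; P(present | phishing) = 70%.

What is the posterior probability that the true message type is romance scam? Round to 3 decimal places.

Multiply each prior by the joint likelihood of the cue pattern (using 1 − P(present | H) for each absent cue):
  personal mail: 0.235 × (1 − 0.28) × 0.19 × 0.29 × (1 − 0.84) = 0.0014917
  job scam: 0.201 × (1 − 0.73) × 0.50 × 0.45 × (1 − 0.42) = 0.0070822
  romance scam: 0.117 × (1 − 0.92) × 0.85 × 0.25 × (1 − 0.92) = 0.00015912
  malware delivery: 0.106 × (1 − 0.15) × 0.09 × 0.88 × (1 − 0.08) = 0.006565
  phishing: 0.341 × (1 − 0.81) × 0.48 × 0.69 × (1 − 0.70) = 0.0064375
The unnormalized weights sum to 0.021736.
P(romance scam | evidence) = 0.00015912 / 0.021736 ≈ 0.007.

0.007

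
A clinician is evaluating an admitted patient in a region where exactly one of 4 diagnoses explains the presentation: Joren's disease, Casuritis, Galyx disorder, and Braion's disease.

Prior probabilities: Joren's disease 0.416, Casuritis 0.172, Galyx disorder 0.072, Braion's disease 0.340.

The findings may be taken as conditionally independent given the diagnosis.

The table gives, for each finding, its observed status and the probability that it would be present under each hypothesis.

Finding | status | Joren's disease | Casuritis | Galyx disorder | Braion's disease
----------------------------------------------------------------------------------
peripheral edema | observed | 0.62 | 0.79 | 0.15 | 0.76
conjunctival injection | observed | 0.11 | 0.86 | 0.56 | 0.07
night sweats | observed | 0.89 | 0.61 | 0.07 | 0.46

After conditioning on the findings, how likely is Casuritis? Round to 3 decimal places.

By Bayes' rule with conditional independence, the unnormalized weight for each hypothesis is prior × ∏ likelihoods:
  Joren's disease: 0.416 × 0.62 × 0.11 × 0.89 = 0.02525
  Casuritis: 0.172 × 0.79 × 0.86 × 0.61 = 0.071283
  Galyx disorder: 0.072 × 0.15 × 0.56 × 0.07 = 0.00042336
  Braion's disease: 0.340 × 0.76 × 0.07 × 0.46 = 0.0083205
Marginal likelihood of the evidence = 0.10528.
P(Casuritis | evidence) = 0.071283 / 0.10528 ≈ 0.677.

0.677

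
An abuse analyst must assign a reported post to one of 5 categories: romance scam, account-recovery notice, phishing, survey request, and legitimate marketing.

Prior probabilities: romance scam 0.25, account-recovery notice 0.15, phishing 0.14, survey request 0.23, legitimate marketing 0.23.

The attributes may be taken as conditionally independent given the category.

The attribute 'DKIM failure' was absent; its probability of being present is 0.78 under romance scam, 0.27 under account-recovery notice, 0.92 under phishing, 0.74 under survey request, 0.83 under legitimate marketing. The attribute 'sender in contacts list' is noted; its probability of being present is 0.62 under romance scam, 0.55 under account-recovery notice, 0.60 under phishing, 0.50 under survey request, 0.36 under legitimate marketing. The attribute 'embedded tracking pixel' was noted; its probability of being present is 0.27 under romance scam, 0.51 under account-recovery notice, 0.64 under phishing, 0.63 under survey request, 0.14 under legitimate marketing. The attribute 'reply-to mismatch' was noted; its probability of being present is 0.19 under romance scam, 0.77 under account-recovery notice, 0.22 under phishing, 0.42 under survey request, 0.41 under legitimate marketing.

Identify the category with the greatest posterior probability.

account-recovery notice

Multiply each prior by the joint likelihood of the attribute pattern (using 1 − P(present | H) for each absent attribute):
  romance scam: 0.25 × (1 − 0.78) × 0.62 × 0.27 × 0.19 = 0.0017493
  account-recovery notice: 0.15 × (1 − 0.27) × 0.55 × 0.51 × 0.77 = 0.02365
  phishing: 0.14 × (1 − 0.92) × 0.60 × 0.64 × 0.22 = 0.00094618
  survey request: 0.23 × (1 − 0.74) × 0.50 × 0.63 × 0.42 = 0.0079115
  legitimate marketing: 0.23 × (1 − 0.83) × 0.36 × 0.14 × 0.41 = 0.00080796
Marginal likelihood of the evidence = 0.035065.
P(romance scam | evidence) ≈ 0.0017493 / 0.035065 ≈ 0.050
P(account-recovery notice | evidence) ≈ 0.02365 / 0.035065 ≈ 0.674
P(phishing | evidence) ≈ 0.00094618 / 0.035065 ≈ 0.027
P(survey request | evidence) ≈ 0.0079115 / 0.035065 ≈ 0.226
P(legitimate marketing | evidence) ≈ 0.00080796 / 0.035065 ≈ 0.023
The largest is 0.674, so account-recovery notice is most probable.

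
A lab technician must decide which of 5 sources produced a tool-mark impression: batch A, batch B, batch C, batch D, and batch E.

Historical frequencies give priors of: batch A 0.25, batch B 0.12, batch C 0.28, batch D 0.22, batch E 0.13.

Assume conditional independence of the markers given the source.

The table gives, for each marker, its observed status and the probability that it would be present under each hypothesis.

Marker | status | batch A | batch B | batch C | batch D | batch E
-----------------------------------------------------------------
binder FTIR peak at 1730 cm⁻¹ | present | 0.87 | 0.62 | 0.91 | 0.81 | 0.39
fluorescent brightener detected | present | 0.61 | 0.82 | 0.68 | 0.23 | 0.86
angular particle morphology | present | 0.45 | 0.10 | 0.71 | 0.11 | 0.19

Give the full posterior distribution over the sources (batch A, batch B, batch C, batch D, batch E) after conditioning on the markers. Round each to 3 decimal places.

0.296, 0.030, 0.610, 0.022, 0.041

By Bayes' rule with conditional independence, the unnormalized weight for each hypothesis is prior × ∏ likelihoods:
  batch A: 0.25 × 0.87 × 0.61 × 0.45 = 0.059704
  batch B: 0.12 × 0.62 × 0.82 × 0.10 = 0.0061008
  batch C: 0.28 × 0.91 × 0.68 × 0.71 = 0.12302
  batch D: 0.22 × 0.81 × 0.23 × 0.11 = 0.0045085
  batch E: 0.13 × 0.39 × 0.86 × 0.19 = 0.0082844
Marginal likelihood of the evidence = 0.20161.
P(batch A | evidence) = 0.059704 / 0.20161 ≈ 0.296
P(batch B | evidence) = 0.0061008 / 0.20161 ≈ 0.030
P(batch C | evidence) = 0.12302 / 0.20161 ≈ 0.610
P(batch D | evidence) = 0.0045085 / 0.20161 ≈ 0.022
P(batch E | evidence) = 0.0082844 / 0.20161 ≈ 0.041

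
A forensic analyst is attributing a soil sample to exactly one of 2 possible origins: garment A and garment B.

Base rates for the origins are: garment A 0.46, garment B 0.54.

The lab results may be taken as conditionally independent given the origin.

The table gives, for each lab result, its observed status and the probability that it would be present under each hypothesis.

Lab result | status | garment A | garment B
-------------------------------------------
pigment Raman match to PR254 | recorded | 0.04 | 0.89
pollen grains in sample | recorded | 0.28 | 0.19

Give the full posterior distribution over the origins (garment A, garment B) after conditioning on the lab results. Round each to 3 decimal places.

For each hypothesis, the unnormalized posterior weight is prior × product of the lab result likelihoods:
  garment A: 0.46 × 0.04 × 0.28 = 0.005152
  garment B: 0.54 × 0.89 × 0.19 = 0.091314
Normalizing constant Z = 0.005152 + 0.091314 = 0.096466.
P(garment A | evidence) = 0.005152 / 0.096466 ≈ 0.053
P(garment B | evidence) = 0.091314 / 0.096466 ≈ 0.947

0.053, 0.947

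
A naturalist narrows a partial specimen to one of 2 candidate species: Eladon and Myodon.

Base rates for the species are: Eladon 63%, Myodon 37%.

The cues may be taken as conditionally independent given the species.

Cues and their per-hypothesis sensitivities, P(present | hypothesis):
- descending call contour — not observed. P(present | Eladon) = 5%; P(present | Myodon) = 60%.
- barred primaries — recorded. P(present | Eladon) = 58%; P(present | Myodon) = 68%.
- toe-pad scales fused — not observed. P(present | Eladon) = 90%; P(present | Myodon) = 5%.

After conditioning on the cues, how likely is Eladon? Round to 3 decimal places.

0.266

Multiply each prior by the joint likelihood of the cue pattern (using 1 − P(present | H) for each absent cue):
  Eladon: 0.63 × (1 − 0.05) × 0.58 × (1 − 0.90) = 0.034713
  Myodon: 0.37 × (1 − 0.60) × 0.68 × (1 − 0.05) = 0.095608
The unnormalized weights sum to 0.13032.
P(Eladon | evidence) = 0.034713 / 0.13032 ≈ 0.266.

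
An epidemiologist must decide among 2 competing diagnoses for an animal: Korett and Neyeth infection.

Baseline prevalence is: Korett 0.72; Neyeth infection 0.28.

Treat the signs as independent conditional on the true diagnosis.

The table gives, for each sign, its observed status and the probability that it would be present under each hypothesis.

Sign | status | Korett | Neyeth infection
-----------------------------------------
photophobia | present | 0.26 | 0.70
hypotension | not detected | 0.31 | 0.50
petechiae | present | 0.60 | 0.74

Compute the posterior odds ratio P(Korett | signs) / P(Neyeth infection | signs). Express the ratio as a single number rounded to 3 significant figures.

The normalizing constant cancels in an odds ratio, so compute prior × likelihood for the two hypotheses only (using 1 − P(present | H) for each absent sign):
  Korett: 0.72 × 0.26 × (1 − 0.31) × 0.60 = 0.077501
  Neyeth infection: 0.28 × 0.70 × (1 − 0.50) × 0.74 = 0.07252
Odds(Korett : Neyeth infection) = 0.077501 / 0.07252 ≈ 1.07.

1.07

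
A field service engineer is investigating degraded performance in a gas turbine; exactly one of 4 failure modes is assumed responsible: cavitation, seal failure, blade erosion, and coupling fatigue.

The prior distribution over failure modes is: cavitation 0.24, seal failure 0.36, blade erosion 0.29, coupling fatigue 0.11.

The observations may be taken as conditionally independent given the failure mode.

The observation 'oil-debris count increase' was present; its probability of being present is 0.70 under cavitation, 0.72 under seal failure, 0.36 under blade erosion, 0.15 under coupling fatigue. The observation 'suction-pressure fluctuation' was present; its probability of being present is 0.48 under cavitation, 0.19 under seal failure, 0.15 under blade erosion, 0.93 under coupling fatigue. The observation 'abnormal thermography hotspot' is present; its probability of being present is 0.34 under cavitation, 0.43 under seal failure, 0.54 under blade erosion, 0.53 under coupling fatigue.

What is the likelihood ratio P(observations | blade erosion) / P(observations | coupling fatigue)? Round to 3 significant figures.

0.394

Joint likelihood of the evidence pattern under each hypothesis:
  blade erosion: 0.36 × 0.15 × 0.54 = 0.02916
  coupling fatigue: 0.15 × 0.93 × 0.53 = 0.073935
Bayes factor = 0.02916 / 0.073935 ≈ 0.394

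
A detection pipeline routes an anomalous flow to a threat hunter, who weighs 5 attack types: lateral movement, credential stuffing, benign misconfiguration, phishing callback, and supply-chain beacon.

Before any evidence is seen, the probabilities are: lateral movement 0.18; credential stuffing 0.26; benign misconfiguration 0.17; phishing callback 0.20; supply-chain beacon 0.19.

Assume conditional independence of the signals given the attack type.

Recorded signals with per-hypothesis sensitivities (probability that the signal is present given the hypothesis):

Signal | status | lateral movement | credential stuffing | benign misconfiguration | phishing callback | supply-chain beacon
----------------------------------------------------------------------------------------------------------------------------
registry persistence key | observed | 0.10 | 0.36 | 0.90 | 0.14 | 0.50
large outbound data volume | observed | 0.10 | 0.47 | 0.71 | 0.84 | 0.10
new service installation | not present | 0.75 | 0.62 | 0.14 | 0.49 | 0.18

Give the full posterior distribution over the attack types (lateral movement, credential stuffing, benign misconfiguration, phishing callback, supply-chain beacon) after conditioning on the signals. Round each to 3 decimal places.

0.003, 0.128, 0.717, 0.092, 0.060

For each hypothesis, the unnormalized posterior weight is prior × product of the signal likelihoods (using 1 − P(present | H) for each absent signal):
  lateral movement: 0.18 × 0.10 × 0.10 × (1 − 0.75) = 0.00045
  credential stuffing: 0.26 × 0.36 × 0.47 × (1 − 0.62) = 0.016717
  benign misconfiguration: 0.17 × 0.90 × 0.71 × (1 − 0.14) = 0.093422
  phishing callback: 0.20 × 0.14 × 0.84 × (1 − 0.49) = 0.011995
  supply-chain beacon: 0.19 × 0.50 × 0.10 × (1 − 0.18) = 0.00779
Marginal likelihood of the evidence = 0.13037.
P(lateral movement | evidence) = 0.00045 / 0.13037 ≈ 0.003
P(credential stuffing | evidence) = 0.016717 / 0.13037 ≈ 0.128
P(benign misconfiguration | evidence) = 0.093422 / 0.13037 ≈ 0.717
P(phishing callback | evidence) = 0.011995 / 0.13037 ≈ 0.092
P(supply-chain beacon | evidence) = 0.00779 / 0.13037 ≈ 0.060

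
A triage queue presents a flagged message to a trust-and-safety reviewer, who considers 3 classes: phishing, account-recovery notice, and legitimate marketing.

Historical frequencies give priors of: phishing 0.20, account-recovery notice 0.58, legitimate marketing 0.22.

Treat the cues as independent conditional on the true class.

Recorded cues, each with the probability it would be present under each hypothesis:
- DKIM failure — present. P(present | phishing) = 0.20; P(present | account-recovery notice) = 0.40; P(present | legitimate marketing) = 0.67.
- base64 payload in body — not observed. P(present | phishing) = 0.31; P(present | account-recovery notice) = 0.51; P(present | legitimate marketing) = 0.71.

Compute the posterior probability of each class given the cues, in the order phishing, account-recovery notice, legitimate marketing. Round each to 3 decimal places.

By Bayes' rule with conditional independence, the unnormalized weight for each hypothesis is prior × ∏ likelihoods (using 1 − P(present | H) for each absent cue):
  phishing: 0.20 × 0.20 × (1 − 0.31) = 0.0276
  account-recovery notice: 0.58 × 0.40 × (1 − 0.51) = 0.11368
  legitimate marketing: 0.22 × 0.67 × (1 − 0.71) = 0.042746
Marginal likelihood of the evidence = 0.18403.
P(phishing | evidence) = 0.0276 / 0.18403 ≈ 0.150
P(account-recovery notice | evidence) = 0.11368 / 0.18403 ≈ 0.618
P(legitimate marketing | evidence) = 0.042746 / 0.18403 ≈ 0.232

0.150, 0.618, 0.232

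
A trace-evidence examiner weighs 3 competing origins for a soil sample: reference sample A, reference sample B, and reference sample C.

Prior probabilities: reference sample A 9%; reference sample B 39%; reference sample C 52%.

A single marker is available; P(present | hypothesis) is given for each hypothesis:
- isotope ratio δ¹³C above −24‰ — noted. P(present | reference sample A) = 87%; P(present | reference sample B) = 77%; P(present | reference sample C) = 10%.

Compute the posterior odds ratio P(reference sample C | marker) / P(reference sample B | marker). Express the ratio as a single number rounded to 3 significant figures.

The normalizing constant cancels in an odds ratio, so compute prior × likelihood for the two hypotheses only:
  reference sample C: 0.52 × 0.10 = 0.052
  reference sample B: 0.39 × 0.77 = 0.3003
Posterior odds = 0.052 / 0.3003 ≈ 0.173.

0.173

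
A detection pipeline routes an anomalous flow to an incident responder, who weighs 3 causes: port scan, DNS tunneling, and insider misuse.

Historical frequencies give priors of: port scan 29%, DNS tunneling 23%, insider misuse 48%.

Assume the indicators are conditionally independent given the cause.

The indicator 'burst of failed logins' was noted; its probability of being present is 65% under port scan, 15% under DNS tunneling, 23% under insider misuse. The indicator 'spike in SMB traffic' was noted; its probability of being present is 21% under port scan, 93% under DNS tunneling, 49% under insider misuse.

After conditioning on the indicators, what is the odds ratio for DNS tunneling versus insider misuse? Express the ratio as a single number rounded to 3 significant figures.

Unnormalized posterior weight (prior times the indicator likelihoods) for each of the two hypotheses:
  DNS tunneling: 0.23 × 0.15 × 0.93 = 0.032085
  insider misuse: 0.48 × 0.23 × 0.49 = 0.054096
Odds(DNS tunneling : insider misuse) = 0.032085 / 0.054096 ≈ 0.593.

0.593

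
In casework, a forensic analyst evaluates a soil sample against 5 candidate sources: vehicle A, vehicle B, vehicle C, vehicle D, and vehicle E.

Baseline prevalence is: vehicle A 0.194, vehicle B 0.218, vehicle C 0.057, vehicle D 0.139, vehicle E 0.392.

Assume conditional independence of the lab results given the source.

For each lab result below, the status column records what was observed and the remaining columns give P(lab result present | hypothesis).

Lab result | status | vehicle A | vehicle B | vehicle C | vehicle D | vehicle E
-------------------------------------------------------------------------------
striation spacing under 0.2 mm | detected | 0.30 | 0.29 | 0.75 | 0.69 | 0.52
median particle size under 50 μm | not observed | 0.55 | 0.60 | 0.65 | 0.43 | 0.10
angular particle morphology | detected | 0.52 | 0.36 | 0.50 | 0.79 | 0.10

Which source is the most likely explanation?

By Bayes' rule with conditional independence, the unnormalized weight for each hypothesis is prior × ∏ likelihoods (using 1 − P(present | H) for each absent lab result):
  vehicle A: 0.194 × 0.30 × (1 − 0.55) × 0.52 = 0.013619
  vehicle B: 0.218 × 0.29 × (1 − 0.60) × 0.36 = 0.0091037
  vehicle C: 0.057 × 0.75 × (1 − 0.65) × 0.50 = 0.0074813
  vehicle D: 0.139 × 0.69 × (1 − 0.43) × 0.79 = 0.043188
  vehicle E: 0.392 × 0.52 × (1 − 0.10) × 0.10 = 0.018346
Marginal likelihood of the evidence = 0.091738.
P(vehicle A | evidence) ≈ 0.013619 / 0.091738 ≈ 0.148
P(vehicle B | evidence) ≈ 0.0091037 / 0.091738 ≈ 0.099
P(vehicle C | evidence) ≈ 0.0074813 / 0.091738 ≈ 0.082
P(vehicle D | evidence) ≈ 0.043188 / 0.091738 ≈ 0.471
P(vehicle E | evidence) ≈ 0.018346 / 0.091738 ≈ 0.200
The largest is 0.471, so vehicle D is most probable.

vehicle D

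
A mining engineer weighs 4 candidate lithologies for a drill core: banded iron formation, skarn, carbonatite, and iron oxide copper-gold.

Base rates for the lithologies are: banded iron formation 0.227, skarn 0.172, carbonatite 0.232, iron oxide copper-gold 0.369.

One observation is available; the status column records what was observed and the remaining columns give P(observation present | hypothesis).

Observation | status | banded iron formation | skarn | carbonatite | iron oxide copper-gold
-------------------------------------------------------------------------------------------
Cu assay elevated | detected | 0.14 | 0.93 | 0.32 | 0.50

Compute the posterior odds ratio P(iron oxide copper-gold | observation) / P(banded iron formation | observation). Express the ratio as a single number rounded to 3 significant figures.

5.81

Posterior odds equal prior odds times the likelihood ratio; only the two competing hypotheses matter.
  iron oxide copper-gold: 0.369 × 0.50 = 0.1845
  banded iron formation: 0.227 × 0.14 = 0.03178
Posterior odds = 0.1845 / 0.03178 ≈ 5.81.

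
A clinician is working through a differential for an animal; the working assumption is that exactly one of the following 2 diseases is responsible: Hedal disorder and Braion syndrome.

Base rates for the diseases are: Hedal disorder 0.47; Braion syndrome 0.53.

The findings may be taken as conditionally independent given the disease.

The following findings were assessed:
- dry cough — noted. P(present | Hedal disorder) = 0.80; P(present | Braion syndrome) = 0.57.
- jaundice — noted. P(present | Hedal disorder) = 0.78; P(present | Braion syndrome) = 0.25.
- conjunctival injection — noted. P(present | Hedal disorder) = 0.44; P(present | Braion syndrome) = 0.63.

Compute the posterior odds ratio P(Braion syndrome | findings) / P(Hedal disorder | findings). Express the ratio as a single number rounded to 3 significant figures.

0.369

The normalizing constant cancels in an odds ratio, so compute prior × likelihood for the two hypotheses only:
  Braion syndrome: 0.53 × 0.57 × 0.25 × 0.63 = 0.047581
  Hedal disorder: 0.47 × 0.80 × 0.78 × 0.44 = 0.12904
Posterior odds = 0.047581 / 0.12904 ≈ 0.369.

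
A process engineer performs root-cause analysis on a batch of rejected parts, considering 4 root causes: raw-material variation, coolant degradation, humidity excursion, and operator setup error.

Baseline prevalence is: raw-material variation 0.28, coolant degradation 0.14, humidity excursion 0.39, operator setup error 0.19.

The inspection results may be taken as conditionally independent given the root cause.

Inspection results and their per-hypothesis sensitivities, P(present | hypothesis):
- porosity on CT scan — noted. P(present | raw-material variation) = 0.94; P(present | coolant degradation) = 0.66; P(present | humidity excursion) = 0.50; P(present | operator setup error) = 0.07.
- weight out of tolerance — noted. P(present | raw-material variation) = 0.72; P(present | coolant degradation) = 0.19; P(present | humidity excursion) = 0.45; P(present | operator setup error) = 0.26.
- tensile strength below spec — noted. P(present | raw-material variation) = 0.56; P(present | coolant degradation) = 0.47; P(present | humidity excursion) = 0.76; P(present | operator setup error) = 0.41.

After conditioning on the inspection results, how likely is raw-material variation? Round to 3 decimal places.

Multiply each prior by the joint likelihood of the inspection result pattern:
  raw-material variation: 0.28 × 0.94 × 0.72 × 0.56 = 0.10612
  coolant degradation: 0.14 × 0.66 × 0.19 × 0.47 = 0.0082513
  humidity excursion: 0.39 × 0.50 × 0.45 × 0.76 = 0.06669
  operator setup error: 0.19 × 0.07 × 0.26 × 0.41 = 0.0014178
Marginal likelihood of the evidence = 0.18248.
P(raw-material variation | evidence) = 0.10612 / 0.18248 ≈ 0.582.

0.582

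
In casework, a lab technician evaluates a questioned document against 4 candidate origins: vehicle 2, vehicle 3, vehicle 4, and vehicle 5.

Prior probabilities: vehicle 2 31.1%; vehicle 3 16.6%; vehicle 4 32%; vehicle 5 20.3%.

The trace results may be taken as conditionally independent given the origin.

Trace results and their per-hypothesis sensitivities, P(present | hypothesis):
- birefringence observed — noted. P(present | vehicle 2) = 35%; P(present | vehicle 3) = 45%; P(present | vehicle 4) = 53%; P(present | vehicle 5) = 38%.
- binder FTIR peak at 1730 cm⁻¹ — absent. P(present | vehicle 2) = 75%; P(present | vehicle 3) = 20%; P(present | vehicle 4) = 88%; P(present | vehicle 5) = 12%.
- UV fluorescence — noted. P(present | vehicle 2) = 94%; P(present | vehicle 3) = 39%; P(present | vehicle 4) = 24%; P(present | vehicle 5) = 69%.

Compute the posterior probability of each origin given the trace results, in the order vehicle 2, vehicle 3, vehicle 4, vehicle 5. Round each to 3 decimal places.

0.254, 0.232, 0.049, 0.466

For each hypothesis, the unnormalized posterior weight is prior × product of the trace result likelihoods (using 1 − P(present | H) for each absent trace result):
  vehicle 2: 0.311 × 0.35 × (1 − 0.75) × 0.94 = 0.02558
  vehicle 3: 0.166 × 0.45 × (1 − 0.20) × 0.39 = 0.023306
  vehicle 4: 0.320 × 0.53 × (1 − 0.88) × 0.24 = 0.0048845
  vehicle 5: 0.203 × 0.38 × (1 − 0.12) × 0.69 = 0.046839
Marginal likelihood of the evidence = 0.10061.
P(vehicle 2 | evidence) = 0.02558 / 0.10061 ≈ 0.254
P(vehicle 3 | evidence) = 0.023306 / 0.10061 ≈ 0.232
P(vehicle 4 | evidence) = 0.0048845 / 0.10061 ≈ 0.049
P(vehicle 5 | evidence) = 0.046839 / 0.10061 ≈ 0.466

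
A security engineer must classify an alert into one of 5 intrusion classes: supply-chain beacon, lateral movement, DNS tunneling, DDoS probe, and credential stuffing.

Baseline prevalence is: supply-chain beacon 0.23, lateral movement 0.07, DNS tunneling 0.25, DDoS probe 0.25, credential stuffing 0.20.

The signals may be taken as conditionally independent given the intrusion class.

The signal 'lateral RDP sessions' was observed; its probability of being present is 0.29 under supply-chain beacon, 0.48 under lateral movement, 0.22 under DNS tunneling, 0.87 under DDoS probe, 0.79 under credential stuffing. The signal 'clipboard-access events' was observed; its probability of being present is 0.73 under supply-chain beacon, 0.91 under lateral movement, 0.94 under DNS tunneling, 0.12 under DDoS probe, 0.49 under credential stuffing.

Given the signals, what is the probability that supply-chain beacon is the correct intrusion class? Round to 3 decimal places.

0.208

Multiply each prior by the joint likelihood of the signal pattern:
  supply-chain beacon: 0.23 × 0.29 × 0.73 = 0.048691
  lateral movement: 0.07 × 0.48 × 0.91 = 0.030576
  DNS tunneling: 0.25 × 0.22 × 0.94 = 0.0517
  DDoS probe: 0.25 × 0.87 × 0.12 = 0.0261
  credential stuffing: 0.20 × 0.79 × 0.49 = 0.07742
The unnormalized weights sum to 0.23449.
P(supply-chain beacon | evidence) = 0.048691 / 0.23449 ≈ 0.208.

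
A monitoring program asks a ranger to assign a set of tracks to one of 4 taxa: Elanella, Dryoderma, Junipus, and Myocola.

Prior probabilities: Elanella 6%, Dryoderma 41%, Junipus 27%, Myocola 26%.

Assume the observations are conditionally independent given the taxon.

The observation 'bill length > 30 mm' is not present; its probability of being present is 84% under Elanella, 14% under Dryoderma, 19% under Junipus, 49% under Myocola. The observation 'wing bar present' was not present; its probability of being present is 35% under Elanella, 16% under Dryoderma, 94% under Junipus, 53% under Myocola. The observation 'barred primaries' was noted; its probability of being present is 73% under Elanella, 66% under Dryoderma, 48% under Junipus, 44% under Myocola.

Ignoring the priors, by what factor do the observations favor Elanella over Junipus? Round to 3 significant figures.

3.25

The Bayes factor is the ratio of the joint likelihoods of the evidence pattern under the two hypotheses (using 1 − P(present | H) for each absent observation).
  Elanella: (1 − 0.84) × (1 − 0.35) × 0.73 = 0.07592
  Junipus: (1 − 0.19) × (1 − 0.94) × 0.48 = 0.023328
Bayes factor = 0.07592 / 0.023328 ≈ 3.25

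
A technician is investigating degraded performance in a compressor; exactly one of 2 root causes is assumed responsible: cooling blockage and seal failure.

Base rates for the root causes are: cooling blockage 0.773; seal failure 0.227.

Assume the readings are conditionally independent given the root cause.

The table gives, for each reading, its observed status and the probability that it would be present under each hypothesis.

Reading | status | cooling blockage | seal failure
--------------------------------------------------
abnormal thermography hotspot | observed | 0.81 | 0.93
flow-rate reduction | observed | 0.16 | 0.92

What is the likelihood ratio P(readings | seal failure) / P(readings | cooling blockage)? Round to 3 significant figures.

6.60

Take the product of per-reading likelihoods under each hypothesis, then divide.
  seal failure: 0.93 × 0.92 = 0.8556
  cooling blockage: 0.81 × 0.16 = 0.1296
Bayes factor = 0.8556 / 0.1296 ≈ 6.60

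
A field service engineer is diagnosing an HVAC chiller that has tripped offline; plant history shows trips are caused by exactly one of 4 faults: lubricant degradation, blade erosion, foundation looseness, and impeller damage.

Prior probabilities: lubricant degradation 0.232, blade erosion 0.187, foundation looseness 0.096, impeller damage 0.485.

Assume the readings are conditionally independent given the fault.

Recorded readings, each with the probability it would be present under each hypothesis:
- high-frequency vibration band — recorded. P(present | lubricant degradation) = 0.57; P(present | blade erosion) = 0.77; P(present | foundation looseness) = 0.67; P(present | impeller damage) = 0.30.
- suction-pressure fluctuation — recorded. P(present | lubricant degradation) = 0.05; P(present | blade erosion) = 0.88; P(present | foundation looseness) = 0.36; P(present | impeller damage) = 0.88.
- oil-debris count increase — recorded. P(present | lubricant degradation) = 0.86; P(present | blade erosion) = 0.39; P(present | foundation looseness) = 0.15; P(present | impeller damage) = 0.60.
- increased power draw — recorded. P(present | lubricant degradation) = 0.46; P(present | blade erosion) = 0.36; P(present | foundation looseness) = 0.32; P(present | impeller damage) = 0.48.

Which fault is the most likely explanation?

impeller damage

Multiply each prior by the joint likelihood of the reading pattern:
  lubricant degradation: 0.232 × 0.57 × 0.05 × 0.86 × 0.46 = 0.0026157
  blade erosion: 0.187 × 0.77 × 0.88 × 0.39 × 0.36 = 0.01779
  foundation looseness: 0.096 × 0.67 × 0.36 × 0.15 × 0.32 = 0.0011114
  impeller damage: 0.485 × 0.30 × 0.88 × 0.60 × 0.48 = 0.036876
Normalizing constant Z = 0.0026157 + 0.01779 + 0.0011114 + 0.036876 = 0.058393.
P(lubricant degradation | evidence) ≈ 0.0026157 / 0.058393 ≈ 0.045
P(blade erosion | evidence) ≈ 0.01779 / 0.058393 ≈ 0.305
P(foundation looseness | evidence) ≈ 0.0011114 / 0.058393 ≈ 0.019
P(impeller damage | evidence) ≈ 0.036876 / 0.058393 ≈ 0.632
The largest is 0.632, so impeller damage is most probable.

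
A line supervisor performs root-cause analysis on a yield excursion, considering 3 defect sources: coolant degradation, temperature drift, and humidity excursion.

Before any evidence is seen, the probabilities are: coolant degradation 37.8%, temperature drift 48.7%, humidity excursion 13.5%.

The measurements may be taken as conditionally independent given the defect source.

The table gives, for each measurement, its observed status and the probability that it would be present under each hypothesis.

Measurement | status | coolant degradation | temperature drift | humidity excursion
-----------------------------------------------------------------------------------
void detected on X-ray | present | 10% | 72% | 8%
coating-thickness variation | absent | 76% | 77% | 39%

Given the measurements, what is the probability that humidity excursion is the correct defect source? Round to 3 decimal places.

0.068

By Bayes' rule with conditional independence, the unnormalized weight for each hypothesis is prior × ∏ likelihoods (using 1 − P(present | H) for each absent measurement):
  coolant degradation: 0.378 × 0.10 × (1 − 0.76) = 0.009072
  temperature drift: 0.487 × 0.72 × (1 − 0.77) = 0.080647
  humidity excursion: 0.135 × 0.08 × (1 − 0.39) = 0.006588
Normalizing constant Z = 0.009072 + 0.080647 + 0.006588 = 0.096307.
P(humidity excursion | evidence) = 0.006588 / 0.096307 ≈ 0.068.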